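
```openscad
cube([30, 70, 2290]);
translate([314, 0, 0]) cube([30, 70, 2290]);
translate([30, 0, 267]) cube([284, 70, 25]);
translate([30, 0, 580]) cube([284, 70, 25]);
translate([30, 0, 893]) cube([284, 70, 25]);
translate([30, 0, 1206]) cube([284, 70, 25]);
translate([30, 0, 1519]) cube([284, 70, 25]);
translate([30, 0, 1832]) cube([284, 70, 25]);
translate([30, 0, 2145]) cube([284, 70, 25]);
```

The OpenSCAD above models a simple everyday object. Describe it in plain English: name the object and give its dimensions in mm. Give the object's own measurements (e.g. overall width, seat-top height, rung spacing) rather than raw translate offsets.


A straight ladder. Two 30×70 mm vertical rails, 2290 mm tall, stand 344 mm apart (outside-to-outside) with their front faces coplanar on the −y side. 7 rungs, each 70 mm deep and 25 mm tall, span between the inner faces of the rails, front faces flush with the rails. The lowest rung's underside is at z = 267 mm and rungs are spaced 313 mm apart (underside to underside).


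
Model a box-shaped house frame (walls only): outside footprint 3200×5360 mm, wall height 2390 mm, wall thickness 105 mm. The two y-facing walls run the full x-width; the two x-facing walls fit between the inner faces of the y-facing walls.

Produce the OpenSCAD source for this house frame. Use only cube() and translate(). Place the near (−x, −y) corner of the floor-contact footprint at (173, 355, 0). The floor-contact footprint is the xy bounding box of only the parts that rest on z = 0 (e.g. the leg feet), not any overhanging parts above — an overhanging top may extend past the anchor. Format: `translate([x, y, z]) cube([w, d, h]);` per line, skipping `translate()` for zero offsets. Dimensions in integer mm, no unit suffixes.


translate([173, 355, 0]) cube([3200, 105, 2390]);
translate([173, 5610, 0]) cube([3200, 105, 2390]);
translate([173, 460, 0]) cube([105, 5150, 2390]);
translate([3268, 460, 0]) cube([105, 5150, 2390]);


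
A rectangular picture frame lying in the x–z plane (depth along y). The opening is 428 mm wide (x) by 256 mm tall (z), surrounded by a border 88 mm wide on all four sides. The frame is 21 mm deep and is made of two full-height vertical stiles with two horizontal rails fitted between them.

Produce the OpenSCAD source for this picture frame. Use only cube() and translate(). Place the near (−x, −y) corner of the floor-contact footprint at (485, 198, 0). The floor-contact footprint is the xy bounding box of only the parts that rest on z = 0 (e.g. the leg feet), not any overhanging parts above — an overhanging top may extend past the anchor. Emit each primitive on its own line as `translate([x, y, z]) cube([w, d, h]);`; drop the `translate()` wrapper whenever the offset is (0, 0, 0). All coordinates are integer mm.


translate([485, 198, 0]) cube([88, 21, 432]);
translate([1001, 198, 0]) cube([88, 21, 432]);
translate([573, 198, 0]) cube([428, 21, 88]);
translate([573, 198, 344]) cube([428, 21, 88]);


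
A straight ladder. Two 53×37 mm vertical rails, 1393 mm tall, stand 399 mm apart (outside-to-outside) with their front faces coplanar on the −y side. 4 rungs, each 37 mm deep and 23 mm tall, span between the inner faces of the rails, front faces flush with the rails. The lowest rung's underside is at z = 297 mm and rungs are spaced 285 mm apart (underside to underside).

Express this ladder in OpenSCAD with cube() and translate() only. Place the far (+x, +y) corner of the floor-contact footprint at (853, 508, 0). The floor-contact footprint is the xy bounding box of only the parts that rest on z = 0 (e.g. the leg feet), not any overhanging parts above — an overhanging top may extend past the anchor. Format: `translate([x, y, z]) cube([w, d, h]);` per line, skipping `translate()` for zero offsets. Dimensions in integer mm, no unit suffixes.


translate([454, 471, 0]) cube([53, 37, 1393]);
translate([800, 471, 0]) cube([53, 37, 1393]);
translate([507, 471, 297]) cube([293, 37, 23]);
translate([507, 471, 582]) cube([293, 37, 23]);
translate([507, 471, 867]) cube([293, 37, 23]);
translate([507, 471, 1152]) cube([293, 37, 23]);


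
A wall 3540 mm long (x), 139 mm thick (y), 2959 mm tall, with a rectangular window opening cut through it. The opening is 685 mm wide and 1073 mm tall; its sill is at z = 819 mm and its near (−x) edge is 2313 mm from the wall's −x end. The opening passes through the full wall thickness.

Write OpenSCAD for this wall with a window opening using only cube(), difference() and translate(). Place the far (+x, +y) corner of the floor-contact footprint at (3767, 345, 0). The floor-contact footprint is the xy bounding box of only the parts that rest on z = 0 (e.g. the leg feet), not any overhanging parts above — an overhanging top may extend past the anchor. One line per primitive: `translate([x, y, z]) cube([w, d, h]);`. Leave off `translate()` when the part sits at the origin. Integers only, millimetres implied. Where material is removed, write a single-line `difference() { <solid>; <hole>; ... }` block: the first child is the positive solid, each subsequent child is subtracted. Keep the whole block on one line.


difference() { translate([227, 206, 0]) cube([3540, 139, 2959]); translate([2540, 206, 819]) cube([685, 139, 1073]); }


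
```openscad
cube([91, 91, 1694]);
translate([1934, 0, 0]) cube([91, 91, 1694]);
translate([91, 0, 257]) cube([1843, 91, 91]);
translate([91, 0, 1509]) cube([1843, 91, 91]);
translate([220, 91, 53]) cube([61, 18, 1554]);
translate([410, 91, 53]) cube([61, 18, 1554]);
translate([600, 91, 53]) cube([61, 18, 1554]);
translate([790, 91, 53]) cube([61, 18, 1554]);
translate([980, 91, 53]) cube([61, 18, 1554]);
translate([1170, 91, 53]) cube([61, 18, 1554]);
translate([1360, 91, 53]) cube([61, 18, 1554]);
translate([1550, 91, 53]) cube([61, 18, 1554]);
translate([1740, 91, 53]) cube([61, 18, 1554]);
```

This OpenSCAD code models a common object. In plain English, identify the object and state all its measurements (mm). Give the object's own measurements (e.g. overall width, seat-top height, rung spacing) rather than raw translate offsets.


A fence section. Two 91×91 mm posts, 1694 mm tall, stand on the floor with a clear span of 1843 mm between their inner faces. Two horizontal rails of 91×91 mm section span the gap between the posts with their undersides at z = 257 mm and z = 1509 mm, flush with the posts' −y face. 9 pickets, each 61 mm wide, 18 mm thick and 1554 mm tall, are fixed to the +y face of the rails with their bottoms at z = 53 mm, spaced across the span with a 129 mm gap after the −x post and between neighbouring pickets, with 133 mm left before the +x post.


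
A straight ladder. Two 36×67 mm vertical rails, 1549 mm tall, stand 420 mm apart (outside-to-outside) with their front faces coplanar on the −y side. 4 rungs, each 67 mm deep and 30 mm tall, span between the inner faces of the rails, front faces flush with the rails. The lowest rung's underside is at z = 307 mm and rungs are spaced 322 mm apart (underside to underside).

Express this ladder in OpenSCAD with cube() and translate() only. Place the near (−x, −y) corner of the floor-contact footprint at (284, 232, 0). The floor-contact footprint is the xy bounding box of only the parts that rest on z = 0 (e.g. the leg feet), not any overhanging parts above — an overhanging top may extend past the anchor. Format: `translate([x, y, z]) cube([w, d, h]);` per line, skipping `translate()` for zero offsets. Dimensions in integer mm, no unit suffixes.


// rung span = 420 - 2*36 = 348
// rung[k] z = 307 + k*322
translate([284, 232, 0]) cube([36, 67, 1549]);
translate([668, 232, 0]) cube([36, 67, 1549]);
translate([320, 232, 307]) cube([348, 67, 30]);
translate([320, 232, 629]) cube([348, 67, 30]);
translate([320, 232, 951]) cube([348, 67, 30]);
translate([320, 232, 1273]) cube([348, 67, 30]);


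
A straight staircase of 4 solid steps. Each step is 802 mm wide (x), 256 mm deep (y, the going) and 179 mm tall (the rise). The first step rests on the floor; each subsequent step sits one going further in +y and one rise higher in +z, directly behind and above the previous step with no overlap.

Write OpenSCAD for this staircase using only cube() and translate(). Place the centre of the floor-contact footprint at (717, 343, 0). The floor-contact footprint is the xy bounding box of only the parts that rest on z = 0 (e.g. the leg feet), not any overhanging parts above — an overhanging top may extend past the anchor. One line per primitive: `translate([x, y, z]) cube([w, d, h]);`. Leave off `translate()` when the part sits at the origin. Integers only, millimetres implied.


translate([316, 215, 0]) cube([802, 256, 179]);
translate([316, 471, 179]) cube([802, 256, 179]);
translate([316, 727, 358]) cube([802, 256, 179]);
translate([316, 983, 537]) cube([802, 256, 179]);


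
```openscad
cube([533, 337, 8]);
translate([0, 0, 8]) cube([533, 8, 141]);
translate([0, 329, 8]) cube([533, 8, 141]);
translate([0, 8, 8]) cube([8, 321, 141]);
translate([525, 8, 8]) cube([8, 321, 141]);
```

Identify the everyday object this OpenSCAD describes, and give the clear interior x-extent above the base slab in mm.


An open box. The internal width is 517 mm.

A 533×337 base slab with four walls standing on it — an open box. The base is 533 mm wide and the walls are 8 mm thick, so the internal width is 533 − 2 × 8 = 517 mm.


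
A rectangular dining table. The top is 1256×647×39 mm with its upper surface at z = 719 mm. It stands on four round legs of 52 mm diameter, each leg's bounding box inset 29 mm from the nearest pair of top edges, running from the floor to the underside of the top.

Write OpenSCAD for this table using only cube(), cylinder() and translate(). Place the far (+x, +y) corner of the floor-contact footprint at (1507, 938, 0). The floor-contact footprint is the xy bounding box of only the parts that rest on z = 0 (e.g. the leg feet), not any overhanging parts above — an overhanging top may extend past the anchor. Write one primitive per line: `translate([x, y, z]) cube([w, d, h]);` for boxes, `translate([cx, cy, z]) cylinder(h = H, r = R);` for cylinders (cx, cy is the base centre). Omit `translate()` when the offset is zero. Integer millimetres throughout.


translate([280, 320, 680]) cube([1256, 647, 39]);
translate([335, 375, 0]) cylinder(h = 680, r = 26);
translate([1481, 375, 0]) cylinder(h = 680, r = 26);
translate([335, 912, 0]) cylinder(h = 680, r = 26);
translate([1481, 912, 0]) cylinder(h = 680, r = 26);


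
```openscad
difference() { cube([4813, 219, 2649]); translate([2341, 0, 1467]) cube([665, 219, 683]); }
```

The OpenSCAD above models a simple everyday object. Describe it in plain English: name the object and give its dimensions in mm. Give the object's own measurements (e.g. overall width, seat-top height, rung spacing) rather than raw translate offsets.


A wall 4813 mm long (x), 219 mm thick (y), 2649 mm tall, with a rectangular window opening cut through it. The opening is 665 mm wide and 683 mm tall; its sill is at z = 1467 mm and its near (−x) edge is 2341 mm from the wall's −x end. The opening passes through the full wall thickness.


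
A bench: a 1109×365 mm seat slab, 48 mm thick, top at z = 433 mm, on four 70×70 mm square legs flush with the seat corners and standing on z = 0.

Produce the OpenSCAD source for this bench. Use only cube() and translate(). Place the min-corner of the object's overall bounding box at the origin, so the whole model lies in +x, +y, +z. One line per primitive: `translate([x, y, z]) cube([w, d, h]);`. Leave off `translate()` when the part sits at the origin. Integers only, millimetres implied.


translate([0, 0, 385]) cube([1109, 365, 48]);
cube([70, 70, 385]);
translate([0, 295, 0]) cube([70, 70, 385]);
translate([1039, 0, 0]) cube([70, 70, 385]);
translate([1039, 295, 0]) cube([70, 70, 385]);


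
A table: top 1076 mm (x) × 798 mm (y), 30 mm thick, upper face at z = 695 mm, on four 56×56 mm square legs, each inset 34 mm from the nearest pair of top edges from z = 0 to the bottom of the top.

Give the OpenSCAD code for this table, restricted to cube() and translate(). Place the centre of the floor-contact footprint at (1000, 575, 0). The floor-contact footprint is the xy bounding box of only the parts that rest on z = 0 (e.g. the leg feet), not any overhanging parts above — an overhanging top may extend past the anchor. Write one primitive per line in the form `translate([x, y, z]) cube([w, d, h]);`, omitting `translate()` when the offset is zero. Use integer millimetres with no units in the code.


// leg_h = 695 - 30 = 665
translate([462, 176, 665]) cube([1076, 798, 30]);
translate([496, 210, 0]) cube([56, 56, 665]);
translate([1448, 210, 0]) cube([56, 56, 665]);
translate([496, 884, 0]) cube([56, 56, 665]);
translate([1448, 884, 0]) cube([56, 56, 665]);


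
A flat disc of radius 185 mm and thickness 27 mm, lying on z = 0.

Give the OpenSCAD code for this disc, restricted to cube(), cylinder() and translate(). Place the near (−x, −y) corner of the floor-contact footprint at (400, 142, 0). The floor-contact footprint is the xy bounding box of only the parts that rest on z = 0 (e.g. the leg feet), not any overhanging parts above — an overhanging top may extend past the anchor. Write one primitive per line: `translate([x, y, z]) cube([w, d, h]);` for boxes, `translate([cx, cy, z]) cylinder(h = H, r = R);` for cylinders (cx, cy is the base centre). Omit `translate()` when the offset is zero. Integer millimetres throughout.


translate([585, 327, 0]) cylinder(h = 27, r = 185);


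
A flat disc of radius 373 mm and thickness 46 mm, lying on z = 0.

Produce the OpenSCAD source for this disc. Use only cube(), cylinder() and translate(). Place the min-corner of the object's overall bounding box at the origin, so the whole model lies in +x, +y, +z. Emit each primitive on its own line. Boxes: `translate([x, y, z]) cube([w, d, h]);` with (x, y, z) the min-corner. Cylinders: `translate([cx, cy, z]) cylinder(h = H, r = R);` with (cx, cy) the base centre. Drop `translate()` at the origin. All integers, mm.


translate([373, 373, 0]) cylinder(h = 46, r = 373);


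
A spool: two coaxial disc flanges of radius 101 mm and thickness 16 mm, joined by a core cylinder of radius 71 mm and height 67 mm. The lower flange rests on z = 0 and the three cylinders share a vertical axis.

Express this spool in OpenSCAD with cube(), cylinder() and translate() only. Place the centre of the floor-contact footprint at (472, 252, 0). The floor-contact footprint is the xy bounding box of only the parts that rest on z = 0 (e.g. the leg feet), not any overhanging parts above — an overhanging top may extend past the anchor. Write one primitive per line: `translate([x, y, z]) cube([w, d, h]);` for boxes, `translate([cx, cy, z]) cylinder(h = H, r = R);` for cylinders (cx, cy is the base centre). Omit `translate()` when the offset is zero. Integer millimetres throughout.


translate([472, 252, 0]) cylinder(h = 16, r = 101);
translate([472, 252, 16]) cylinder(h = 67, r = 71);
translate([472, 252, 83]) cylinder(h = 16, r = 101);


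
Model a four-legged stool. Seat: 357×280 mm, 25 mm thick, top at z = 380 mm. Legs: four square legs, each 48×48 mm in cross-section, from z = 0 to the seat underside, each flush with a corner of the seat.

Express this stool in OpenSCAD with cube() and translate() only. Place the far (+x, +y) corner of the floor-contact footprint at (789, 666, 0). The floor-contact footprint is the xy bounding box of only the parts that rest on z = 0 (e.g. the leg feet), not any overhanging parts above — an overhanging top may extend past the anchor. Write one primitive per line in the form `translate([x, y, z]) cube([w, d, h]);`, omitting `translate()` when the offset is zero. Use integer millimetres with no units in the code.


translate([432, 386, 355]) cube([357, 280, 25]);
translate([432, 386, 0]) cube([48, 48, 355]);
translate([741, 386, 0]) cube([48, 48, 355]);
translate([432, 618, 0]) cube([48, 48, 355]);
translate([741, 618, 0]) cube([48, 48, 355]);


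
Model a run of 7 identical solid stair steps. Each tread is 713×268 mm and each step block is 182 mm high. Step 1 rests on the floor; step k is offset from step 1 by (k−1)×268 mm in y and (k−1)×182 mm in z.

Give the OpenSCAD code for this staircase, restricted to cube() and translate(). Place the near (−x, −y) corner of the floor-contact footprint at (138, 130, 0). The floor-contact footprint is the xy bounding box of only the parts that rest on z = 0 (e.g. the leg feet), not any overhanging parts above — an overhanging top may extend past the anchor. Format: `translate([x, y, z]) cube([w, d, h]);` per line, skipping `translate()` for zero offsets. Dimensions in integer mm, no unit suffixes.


translate([138, 130, 0]) cube([713, 268, 182]);
translate([138, 398, 182]) cube([713, 268, 182]);
translate([138, 666, 364]) cube([713, 268, 182]);
translate([138, 934, 546]) cube([713, 268, 182]);
translate([138, 1202, 728]) cube([713, 268, 182]);
translate([138, 1470, 910]) cube([713, 268, 182]);
translate([138, 1738, 1092]) cube([713, 268, 182]);


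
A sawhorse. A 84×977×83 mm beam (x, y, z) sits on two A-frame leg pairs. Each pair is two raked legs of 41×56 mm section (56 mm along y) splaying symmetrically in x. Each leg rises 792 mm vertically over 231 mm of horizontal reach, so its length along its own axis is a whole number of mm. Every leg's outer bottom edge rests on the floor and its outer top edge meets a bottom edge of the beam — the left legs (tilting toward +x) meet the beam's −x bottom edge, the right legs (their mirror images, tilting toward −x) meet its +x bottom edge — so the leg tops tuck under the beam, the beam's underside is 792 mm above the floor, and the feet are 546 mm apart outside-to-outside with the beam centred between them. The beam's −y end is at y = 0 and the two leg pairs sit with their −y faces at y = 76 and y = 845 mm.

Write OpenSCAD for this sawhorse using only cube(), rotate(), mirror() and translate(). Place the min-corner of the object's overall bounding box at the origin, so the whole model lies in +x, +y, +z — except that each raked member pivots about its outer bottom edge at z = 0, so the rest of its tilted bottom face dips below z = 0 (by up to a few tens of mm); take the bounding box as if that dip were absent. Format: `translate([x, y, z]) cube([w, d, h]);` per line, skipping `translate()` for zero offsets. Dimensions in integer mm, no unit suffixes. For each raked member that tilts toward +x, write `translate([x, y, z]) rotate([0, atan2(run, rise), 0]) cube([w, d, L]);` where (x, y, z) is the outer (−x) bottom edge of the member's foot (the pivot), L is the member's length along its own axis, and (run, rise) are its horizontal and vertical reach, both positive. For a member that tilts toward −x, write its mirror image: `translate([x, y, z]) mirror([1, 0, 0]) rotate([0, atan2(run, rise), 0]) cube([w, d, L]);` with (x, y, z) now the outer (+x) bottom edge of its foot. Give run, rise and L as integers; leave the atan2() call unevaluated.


// leg length = √(231² + 792²) = 825
// right-leg outer foot x = 2·231 + 84 = 546
// beam min-corner = (231, 0, 792)
translate([231, 0, 792]) cube([84, 977, 83]);
translate([0, 76, 0]) rotate([0, atan2(231, 792), 0]) cube([41, 56, 825]);
translate([546, 76, 0]) mirror([1, 0, 0]) rotate([0, atan2(231, 792), 0]) cube([41, 56, 825]);
translate([0, 845, 0]) rotate([0, atan2(231, 792), 0]) cube([41, 56, 825]);
translate([546, 845, 0]) mirror([1, 0, 0]) rotate([0, atan2(231, 792), 0]) cube([41, 56, 825]);


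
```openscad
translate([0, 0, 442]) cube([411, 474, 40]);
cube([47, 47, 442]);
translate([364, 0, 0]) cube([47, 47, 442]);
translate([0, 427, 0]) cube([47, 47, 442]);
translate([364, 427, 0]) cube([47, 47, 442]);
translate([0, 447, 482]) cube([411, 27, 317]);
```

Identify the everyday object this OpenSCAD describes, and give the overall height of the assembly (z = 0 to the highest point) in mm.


A chair. The overall height is 799 mm.

A slab on four corner posts with a tall panel at the back — a chair. The seat slab sits at z = 442 with thickness 40, and the 317 mm backrest starts at the seat top, so the overall height is 442 + 40 + 317 = 799 mm.


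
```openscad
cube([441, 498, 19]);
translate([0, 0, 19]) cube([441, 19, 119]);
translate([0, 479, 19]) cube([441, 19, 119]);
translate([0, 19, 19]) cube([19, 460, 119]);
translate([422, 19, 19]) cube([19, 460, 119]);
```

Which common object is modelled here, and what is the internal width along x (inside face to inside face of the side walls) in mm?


An open box. The internal width is 403 mm.

A 441×498 base slab with four walls standing on it — an open box. The base is 441 mm wide and the walls are 19 mm thick, so the internal width is 441 − 2 × 19 = 403 mm.


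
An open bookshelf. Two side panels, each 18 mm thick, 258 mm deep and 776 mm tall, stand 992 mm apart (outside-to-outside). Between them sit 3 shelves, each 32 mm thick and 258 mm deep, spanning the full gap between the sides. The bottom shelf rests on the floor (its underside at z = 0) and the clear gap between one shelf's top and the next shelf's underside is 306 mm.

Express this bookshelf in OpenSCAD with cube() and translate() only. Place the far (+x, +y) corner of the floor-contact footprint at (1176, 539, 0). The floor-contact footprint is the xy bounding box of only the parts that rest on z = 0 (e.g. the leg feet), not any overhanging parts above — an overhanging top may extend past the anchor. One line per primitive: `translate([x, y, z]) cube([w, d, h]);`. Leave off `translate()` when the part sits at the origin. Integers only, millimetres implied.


translate([184, 281, 0]) cube([18, 258, 776]);
translate([1158, 281, 0]) cube([18, 258, 776]);
translate([202, 281, 0]) cube([956, 258, 32]);
translate([202, 281, 338]) cube([956, 258, 32]);
translate([202, 281, 676]) cube([956, 258, 32]);


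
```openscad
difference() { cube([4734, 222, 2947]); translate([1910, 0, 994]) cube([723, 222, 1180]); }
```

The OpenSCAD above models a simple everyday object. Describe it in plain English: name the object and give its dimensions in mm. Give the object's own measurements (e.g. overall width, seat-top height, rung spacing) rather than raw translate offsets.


A wall 4734 mm long (x), 222 mm thick (y), 2947 mm tall, with a rectangular window opening cut through it. The opening is 723 mm wide and 1180 mm tall; its sill is at z = 994 mm and its near (−x) edge is 1910 mm from the wall's −x end. The opening passes through the full wall thickness.


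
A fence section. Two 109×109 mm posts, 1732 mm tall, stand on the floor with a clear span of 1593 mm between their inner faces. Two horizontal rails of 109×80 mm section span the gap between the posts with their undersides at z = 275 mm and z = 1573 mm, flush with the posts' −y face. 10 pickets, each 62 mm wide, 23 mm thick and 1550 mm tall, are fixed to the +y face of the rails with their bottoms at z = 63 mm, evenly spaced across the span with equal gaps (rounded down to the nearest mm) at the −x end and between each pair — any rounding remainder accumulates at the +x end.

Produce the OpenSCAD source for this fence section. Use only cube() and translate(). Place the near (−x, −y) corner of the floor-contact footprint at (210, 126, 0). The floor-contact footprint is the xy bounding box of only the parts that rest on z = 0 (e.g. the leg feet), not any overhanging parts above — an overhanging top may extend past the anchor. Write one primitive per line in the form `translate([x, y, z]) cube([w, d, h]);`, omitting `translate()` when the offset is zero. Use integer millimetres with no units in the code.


translate([210, 126, 0]) cube([109, 109, 1732]);
translate([1912, 126, 0]) cube([109, 109, 1732]);
translate([319, 126, 275]) cube([1593, 109, 80]);
translate([319, 126, 1573]) cube([1593, 109, 80]);
translate([407, 235, 63]) cube([62, 23, 1550]);
translate([557, 235, 63]) cube([62, 23, 1550]);
translate([707, 235, 63]) cube([62, 23, 1550]);
translate([857, 235, 63]) cube([62, 23, 1550]);
translate([1007, 235, 63]) cube([62, 23, 1550]);
translate([1157, 235, 63]) cube([62, 23, 1550]);
translate([1307, 235, 63]) cube([62, 23, 1550]);
translate([1457, 235, 63]) cube([62, 23, 1550]);
translate([1607, 235, 63]) cube([62, 23, 1550]);
translate([1757, 235, 63]) cube([62, 23, 1550]);


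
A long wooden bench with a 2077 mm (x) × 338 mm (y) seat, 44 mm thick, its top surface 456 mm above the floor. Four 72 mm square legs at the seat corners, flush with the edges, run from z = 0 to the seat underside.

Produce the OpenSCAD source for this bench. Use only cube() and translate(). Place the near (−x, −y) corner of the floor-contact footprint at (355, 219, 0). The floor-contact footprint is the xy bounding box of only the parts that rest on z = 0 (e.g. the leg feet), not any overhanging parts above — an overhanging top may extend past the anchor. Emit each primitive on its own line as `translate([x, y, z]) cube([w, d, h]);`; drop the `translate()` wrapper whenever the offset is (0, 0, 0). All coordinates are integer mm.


translate([355, 219, 412]) cube([2077, 338, 44]);
translate([355, 219, 0]) cube([72, 72, 412]);
translate([355, 485, 0]) cube([72, 72, 412]);
translate([2360, 219, 0]) cube([72, 72, 412]);
translate([2360, 485, 0]) cube([72, 72, 412]);


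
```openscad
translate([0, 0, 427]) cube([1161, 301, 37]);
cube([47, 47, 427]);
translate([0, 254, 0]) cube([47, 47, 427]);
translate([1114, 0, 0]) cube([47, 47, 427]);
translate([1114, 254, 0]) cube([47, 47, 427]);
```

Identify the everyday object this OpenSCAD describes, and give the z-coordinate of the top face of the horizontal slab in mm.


A bench. The seat-top height is 464 mm.

A long slab on four corner posts — a bench. The slab sits at z = 427 with thickness 37, so the top is 427 + 37 = 464 mm.


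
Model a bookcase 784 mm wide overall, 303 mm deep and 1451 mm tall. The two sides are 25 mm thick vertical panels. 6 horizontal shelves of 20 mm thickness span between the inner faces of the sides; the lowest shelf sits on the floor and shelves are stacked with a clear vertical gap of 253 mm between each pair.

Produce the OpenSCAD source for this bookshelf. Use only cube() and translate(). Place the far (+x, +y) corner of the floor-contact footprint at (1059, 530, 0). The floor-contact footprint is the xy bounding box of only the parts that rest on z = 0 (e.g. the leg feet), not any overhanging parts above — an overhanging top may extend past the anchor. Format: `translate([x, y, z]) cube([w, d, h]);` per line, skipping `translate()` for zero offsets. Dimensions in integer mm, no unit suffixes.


translate([275, 227, 0]) cube([25, 303, 1451]);
translate([1034, 227, 0]) cube([25, 303, 1451]);
translate([300, 227, 0]) cube([734, 303, 20]);
translate([300, 227, 273]) cube([734, 303, 20]);
translate([300, 227, 546]) cube([734, 303, 20]);
translate([300, 227, 819]) cube([734, 303, 20]);
translate([300, 227, 1092]) cube([734, 303, 20]);
translate([300, 227, 1365]) cube([734, 303, 20]);


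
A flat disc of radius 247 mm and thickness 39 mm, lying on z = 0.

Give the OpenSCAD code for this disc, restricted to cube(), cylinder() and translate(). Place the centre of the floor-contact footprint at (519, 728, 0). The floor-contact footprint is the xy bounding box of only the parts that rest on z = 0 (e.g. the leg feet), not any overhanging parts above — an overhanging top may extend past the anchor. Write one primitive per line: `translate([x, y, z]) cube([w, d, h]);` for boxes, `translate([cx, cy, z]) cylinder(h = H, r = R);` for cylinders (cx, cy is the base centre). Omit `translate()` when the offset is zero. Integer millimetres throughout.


translate([519, 728, 0]) cylinder(h = 39, r = 247);


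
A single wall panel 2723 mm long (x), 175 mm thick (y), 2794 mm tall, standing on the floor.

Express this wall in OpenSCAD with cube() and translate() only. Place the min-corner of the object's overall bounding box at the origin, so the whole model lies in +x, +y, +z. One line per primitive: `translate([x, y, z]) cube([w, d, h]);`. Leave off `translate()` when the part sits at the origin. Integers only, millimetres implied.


cube([2723, 175, 2794]);


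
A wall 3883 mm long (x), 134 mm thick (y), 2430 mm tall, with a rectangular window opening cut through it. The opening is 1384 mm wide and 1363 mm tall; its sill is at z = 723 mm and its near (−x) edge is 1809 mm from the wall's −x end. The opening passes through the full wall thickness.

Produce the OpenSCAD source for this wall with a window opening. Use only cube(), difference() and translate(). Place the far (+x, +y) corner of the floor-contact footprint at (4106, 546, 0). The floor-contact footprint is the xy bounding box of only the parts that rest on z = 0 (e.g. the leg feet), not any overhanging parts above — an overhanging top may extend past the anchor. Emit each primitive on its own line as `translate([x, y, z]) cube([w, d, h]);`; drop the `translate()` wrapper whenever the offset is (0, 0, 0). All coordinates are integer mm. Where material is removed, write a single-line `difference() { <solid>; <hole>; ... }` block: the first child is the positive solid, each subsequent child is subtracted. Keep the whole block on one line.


difference() { translate([223, 412, 0]) cube([3883, 134, 2430]); translate([2032, 412, 723]) cube([1384, 134, 1363]); }


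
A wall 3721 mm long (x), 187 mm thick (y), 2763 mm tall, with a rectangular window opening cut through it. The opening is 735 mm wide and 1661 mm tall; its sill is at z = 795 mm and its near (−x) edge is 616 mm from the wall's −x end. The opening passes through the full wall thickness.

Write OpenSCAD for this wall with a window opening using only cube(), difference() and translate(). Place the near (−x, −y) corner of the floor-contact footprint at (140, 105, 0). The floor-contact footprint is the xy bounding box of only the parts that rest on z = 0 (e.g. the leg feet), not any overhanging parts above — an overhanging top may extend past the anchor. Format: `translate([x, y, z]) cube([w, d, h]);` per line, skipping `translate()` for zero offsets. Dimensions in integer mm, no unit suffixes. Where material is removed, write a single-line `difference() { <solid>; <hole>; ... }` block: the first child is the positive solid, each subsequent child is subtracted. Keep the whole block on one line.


difference() { translate([140, 105, 0]) cube([3721, 187, 2763]); translate([756, 105, 795]) cube([735, 187, 1661]); }


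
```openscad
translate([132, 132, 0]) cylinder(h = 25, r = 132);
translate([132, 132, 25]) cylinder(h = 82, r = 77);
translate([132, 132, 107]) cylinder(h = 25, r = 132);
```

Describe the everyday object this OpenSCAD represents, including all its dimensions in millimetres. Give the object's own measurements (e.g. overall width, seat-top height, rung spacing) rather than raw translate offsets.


A spool: two coaxial disc flanges of radius 132 mm and thickness 25 mm, joined by a core cylinder of radius 77 mm and height 82 mm. The lower flange rests on z = 0 and the three cylinders share a vertical axis.


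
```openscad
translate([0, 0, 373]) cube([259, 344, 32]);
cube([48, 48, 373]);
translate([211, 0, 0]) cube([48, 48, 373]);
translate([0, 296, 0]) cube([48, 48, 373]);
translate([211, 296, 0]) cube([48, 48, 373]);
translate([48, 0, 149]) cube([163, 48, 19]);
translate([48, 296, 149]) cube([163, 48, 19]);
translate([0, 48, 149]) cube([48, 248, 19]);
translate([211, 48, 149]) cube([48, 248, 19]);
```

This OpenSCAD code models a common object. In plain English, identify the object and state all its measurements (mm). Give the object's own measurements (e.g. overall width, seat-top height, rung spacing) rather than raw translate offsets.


A four-legged stool. The seat is a 259×344×32 mm slab whose top surface is at z = 405 mm; four square legs, each 48×48 mm in cross-section, run from the floor (z = 0) to the underside of the seat, each flush with a corner of the seat. Four stretchers, 48 mm wide and 19 mm tall, connect adjacent legs with their undersides at z = 149 mm, each running between the inner faces of the legs it joins and aligned with the legs' outer faces on the other axis.


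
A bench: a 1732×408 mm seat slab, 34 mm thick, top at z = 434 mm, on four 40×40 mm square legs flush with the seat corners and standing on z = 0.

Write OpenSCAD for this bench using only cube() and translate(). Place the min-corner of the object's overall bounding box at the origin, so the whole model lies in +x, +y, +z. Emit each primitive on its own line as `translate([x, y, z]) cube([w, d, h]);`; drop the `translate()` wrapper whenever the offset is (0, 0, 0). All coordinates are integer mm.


translate([0, 0, 400]) cube([1732, 408, 34]);
cube([40, 40, 400]);
translate([0, 368, 0]) cube([40, 40, 400]);
translate([1692, 0, 0]) cube([40, 40, 400]);
translate([1692, 368, 0]) cube([40, 40, 400]);


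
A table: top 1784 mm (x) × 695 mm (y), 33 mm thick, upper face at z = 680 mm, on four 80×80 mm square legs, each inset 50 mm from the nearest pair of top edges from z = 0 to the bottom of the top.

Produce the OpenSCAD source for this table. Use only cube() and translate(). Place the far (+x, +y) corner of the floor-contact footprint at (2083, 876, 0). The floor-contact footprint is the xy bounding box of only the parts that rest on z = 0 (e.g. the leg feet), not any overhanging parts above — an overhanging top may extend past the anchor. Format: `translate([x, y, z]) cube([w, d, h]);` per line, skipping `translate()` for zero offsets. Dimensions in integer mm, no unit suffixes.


// leg_h = 680 - 33 = 647
translate([349, 231, 647]) cube([1784, 695, 33]);
translate([399, 281, 0]) cube([80, 80, 647]);
translate([2003, 281, 0]) cube([80, 80, 647]);
translate([399, 796, 0]) cube([80, 80, 647]);
translate([2003, 796, 0]) cube([80, 80, 647]);


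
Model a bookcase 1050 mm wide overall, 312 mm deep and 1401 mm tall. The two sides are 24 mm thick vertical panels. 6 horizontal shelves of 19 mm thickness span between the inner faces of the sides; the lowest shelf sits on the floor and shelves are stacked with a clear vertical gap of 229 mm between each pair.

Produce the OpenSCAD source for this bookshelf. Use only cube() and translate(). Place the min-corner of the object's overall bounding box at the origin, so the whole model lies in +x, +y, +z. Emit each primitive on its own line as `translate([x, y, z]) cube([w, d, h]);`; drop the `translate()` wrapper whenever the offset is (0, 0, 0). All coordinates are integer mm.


cube([24, 312, 1401]);
translate([1026, 0, 0]) cube([24, 312, 1401]);
translate([24, 0, 0]) cube([1002, 312, 19]);
translate([24, 0, 248]) cube([1002, 312, 19]);
translate([24, 0, 496]) cube([1002, 312, 19]);
translate([24, 0, 744]) cube([1002, 312, 19]);
translate([24, 0, 992]) cube([1002, 312, 19]);
translate([24, 0, 1240]) cube([1002, 312, 19]);


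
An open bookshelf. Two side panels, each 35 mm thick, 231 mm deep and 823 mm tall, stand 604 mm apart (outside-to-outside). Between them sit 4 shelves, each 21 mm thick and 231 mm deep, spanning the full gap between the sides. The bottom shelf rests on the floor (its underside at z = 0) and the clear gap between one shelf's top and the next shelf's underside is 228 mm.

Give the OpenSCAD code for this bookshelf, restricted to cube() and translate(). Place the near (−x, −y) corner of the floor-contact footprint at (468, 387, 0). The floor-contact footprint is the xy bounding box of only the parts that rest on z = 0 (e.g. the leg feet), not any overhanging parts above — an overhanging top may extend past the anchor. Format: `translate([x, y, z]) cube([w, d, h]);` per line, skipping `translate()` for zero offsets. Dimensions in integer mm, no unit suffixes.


translate([468, 387, 0]) cube([35, 231, 823]);
translate([1037, 387, 0]) cube([35, 231, 823]);
translate([503, 387, 0]) cube([534, 231, 21]);
translate([503, 387, 249]) cube([534, 231, 21]);
translate([503, 387, 498]) cube([534, 231, 21]);
translate([503, 387, 747]) cube([534, 231, 21]);


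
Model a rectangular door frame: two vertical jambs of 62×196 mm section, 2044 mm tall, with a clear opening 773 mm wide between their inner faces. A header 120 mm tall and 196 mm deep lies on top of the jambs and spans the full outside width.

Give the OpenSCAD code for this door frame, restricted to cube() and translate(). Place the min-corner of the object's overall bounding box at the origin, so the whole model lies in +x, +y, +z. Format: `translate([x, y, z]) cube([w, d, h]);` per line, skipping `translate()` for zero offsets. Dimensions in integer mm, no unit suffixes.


cube([62, 196, 2044]);
translate([835, 0, 0]) cube([62, 196, 2044]);
translate([0, 0, 2044]) cube([897, 196, 120]);


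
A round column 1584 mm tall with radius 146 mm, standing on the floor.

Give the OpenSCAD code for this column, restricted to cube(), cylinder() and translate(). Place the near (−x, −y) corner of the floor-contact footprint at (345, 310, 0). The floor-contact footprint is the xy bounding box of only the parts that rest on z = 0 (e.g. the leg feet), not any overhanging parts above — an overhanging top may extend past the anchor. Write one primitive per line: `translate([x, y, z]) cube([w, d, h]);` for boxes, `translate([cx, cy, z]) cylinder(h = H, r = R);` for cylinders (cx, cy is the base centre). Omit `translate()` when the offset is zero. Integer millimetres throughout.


translate([491, 456, 0]) cylinder(h = 1584, r = 146);


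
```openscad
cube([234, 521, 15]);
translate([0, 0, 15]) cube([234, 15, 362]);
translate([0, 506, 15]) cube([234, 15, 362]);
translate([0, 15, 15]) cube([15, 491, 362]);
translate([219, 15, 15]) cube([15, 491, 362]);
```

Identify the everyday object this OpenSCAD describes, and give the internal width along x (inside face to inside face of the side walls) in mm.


An open box. The internal width is 204 mm.

A 234×521 base slab with four walls standing on it — an open box. The base is 234 mm wide and the walls are 15 mm thick, so the internal width is 234 − 2 × 15 = 204 mm.


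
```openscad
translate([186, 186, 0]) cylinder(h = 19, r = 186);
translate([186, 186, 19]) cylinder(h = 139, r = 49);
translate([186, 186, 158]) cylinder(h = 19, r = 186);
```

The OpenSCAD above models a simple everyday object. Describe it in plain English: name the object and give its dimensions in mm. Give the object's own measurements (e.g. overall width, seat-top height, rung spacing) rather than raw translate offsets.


A spool: two coaxial disc flanges of radius 186 mm and thickness 19 mm, joined by a core cylinder of radius 49 mm and height 139 mm. The lower flange rests on z = 0 and the three cylinders share a vertical axis.


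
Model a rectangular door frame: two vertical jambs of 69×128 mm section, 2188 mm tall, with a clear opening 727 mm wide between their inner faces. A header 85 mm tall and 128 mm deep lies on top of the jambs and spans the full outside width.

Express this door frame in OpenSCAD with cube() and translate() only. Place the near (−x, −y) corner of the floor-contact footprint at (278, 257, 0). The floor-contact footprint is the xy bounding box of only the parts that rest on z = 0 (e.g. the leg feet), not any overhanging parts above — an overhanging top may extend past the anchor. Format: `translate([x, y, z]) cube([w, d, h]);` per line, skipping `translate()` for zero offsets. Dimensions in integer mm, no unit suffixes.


translate([278, 257, 0]) cube([69, 128, 2188]);
translate([1074, 257, 0]) cube([69, 128, 2188]);
translate([278, 257, 2188]) cube([865, 128, 85]);


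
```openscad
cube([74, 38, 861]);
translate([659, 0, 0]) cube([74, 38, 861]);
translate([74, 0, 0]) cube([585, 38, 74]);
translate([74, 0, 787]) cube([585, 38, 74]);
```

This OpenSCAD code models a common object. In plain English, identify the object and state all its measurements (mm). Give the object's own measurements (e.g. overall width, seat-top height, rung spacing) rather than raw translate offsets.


A rectangular picture frame lying in the x–z plane (depth along y). The opening is 585 mm wide (x) by 713 mm tall (z), surrounded by a border 74 mm wide on all four sides. The frame is 38 mm deep and is made of two full-height vertical stiles with two horizontal rails fitted between them.
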